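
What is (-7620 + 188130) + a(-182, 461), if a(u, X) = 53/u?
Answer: 32852767/182 ≈ 1.8051e+5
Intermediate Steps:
(-7620 + 188130) + a(-182, 461) = (-7620 + 188130) + 53/(-182) = 180510 + 53*(-1/182) = 180510 - 53/182 = 32852767/182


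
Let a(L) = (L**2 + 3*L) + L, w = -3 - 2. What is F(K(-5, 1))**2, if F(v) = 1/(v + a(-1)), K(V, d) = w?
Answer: 1/64 ≈ 0.015625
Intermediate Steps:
w = -5
a(L) = L**2 + 4*L
K(V, d) = -5
F(v) = 1/(-3 + v) (F(v) = 1/(v - (4 - 1)) = 1/(v - 1*3) = 1/(v - 3) = 1/(-3 + v))
F(K(-5, 1))**2 = (1/(-3 - 5))**2 = (1/(-8))**2 = (-1/8)**2 = 1/64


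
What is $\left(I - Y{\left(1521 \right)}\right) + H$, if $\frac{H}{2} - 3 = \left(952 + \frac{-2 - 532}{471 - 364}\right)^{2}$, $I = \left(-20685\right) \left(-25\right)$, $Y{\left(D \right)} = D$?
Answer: $\frac{26438756690}{11449} \approx 2.3093 \cdot 10^{6}$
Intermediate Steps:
$I = 517125$
$H = \frac{20535606494}{11449}$ ($H = 6 + 2 \left(952 + \frac{-2 - 532}{471 - 364}\right)^{2} = 6 + 2 \left(952 - \frac{534}{471 - 364}\right)^{2} = 6 + 2 \left(952 - \frac{534}{107}\right)^{2} = 6 + 2 \left(\frac{101330}{107}\right)^{2} = 6 + 2 \cdot \frac{10267768900}{11449} = 6 + \frac{20535537800}{11449} = \frac{20535606494}{11449} \approx 1.7937 \cdot 10^{6}$)
$\left(I - Y{\left(1521 \right)}\right) + H = \left(517125 - 1521\right) + \frac{20535606494}{11449} = 515604 + \frac{20535606494}{11449} = \frac{26438756690}{11449}$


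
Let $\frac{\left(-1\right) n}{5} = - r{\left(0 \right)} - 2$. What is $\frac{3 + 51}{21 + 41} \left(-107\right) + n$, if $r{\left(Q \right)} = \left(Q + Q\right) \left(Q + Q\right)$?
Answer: $- \frac{2579}{31} \approx -83.194$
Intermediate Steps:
$r{\left(Q \right)} = 4 Q^{2}$ ($r{\left(Q \right)} = 2 Q 2 Q = 4 Q^{2}$)
$n = 10$ ($n = - 5 \left(- 4 \cdot 0^{2} - 2\right) = - 5 \left(- 4 \cdot 0 - 2\right) = - 5 \left(\left(-1\right) 0 - 2\right) = - 5 \left(0 - 2\right) = \left(-5\right) \left(-2\right) = 10$)
$\frac{3 + 51}{21 + 41} \left(-107\right) + n = \frac{3 + 51}{21 + 41} \left(-107\right) + 10 = \frac{54}{62} \left(-107\right) + 10 = 54 \cdot \frac{1}{62} \left(-107\right) + 10 = \frac{27}{31} \left(-107\right) + 10 = - \frac{2889}{31} + 10 = - \frac{2579}{31}$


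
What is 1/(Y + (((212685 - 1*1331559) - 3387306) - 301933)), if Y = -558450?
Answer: -1/5366563 ≈ -1.8634e-7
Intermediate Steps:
1/(Y + (((212685 - 1*1331559) - 3387306) - 301933)) = 1/(-558450 + (((212685 - 1*1331559) - 3387306) - 301933)) = 1/(-558450 + (((212685 - 1331559) - 3387306) - 301933)) = 1/(-558450 + ((-1118874 - 3387306) - 301933)) = 1/(-558450 + (-4506180 - 301933)) = 1/(-558450 - 4808113) = 1/(-5366563) = -1/5366563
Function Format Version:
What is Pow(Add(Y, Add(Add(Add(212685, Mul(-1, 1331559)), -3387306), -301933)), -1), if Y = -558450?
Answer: Rational(-1, 5366563) ≈ -1.8634e-7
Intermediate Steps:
Pow(Add(Y, Add(Add(Add(212685, Mul(-1, 1331559)), -3387306), -301933)), -1) = Pow(Add(-558450, Add(Add(Add(212685, Mul(-1, 1331559)), -3387306), -301933)), -1) = Pow(Add(-558450, Add(Add(Add(212685, -1331559), -3387306), -301933)), -1) = Pow(Add(-558450, Add(Add(-1118874, -3387306), -301933)), -1) = Pow(Add(-558450, Add(-4506180, -301933)), -1) = Pow(Add(-558450, -4808113), -1) = Pow(-5366563, -1) = Rational(-1, 5366563)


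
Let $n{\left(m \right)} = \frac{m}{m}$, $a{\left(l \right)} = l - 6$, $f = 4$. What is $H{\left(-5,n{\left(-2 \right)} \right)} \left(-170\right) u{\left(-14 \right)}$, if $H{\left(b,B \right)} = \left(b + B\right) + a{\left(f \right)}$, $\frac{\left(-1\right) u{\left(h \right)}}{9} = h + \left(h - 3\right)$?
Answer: $284580$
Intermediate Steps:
$a{\left(l \right)} = -6 + l$ ($a{\left(l \right)} = l - 6 = -6 + l$)
$u{\left(h \right)} = 27 - 18 h$ ($u{\left(h \right)} = - 9 \left(h + \left(h - 3\right)\right) = - 9 \left(h + \left(-3 + h\right)\right) = - 9 \left(-3 + 2 h\right) = 27 - 18 h$)
$n{\left(m \right)} = 1$
$H{\left(b,B \right)} = -2 + B + b$ ($H{\left(b,B \right)} = \left(b + B\right) + \left(-6 + 4\right) = \left(B + b\right) - 2 = -2 + B + b$)
$H{\left(-5,n{\left(-2 \right)} \right)} \left(-170\right) u{\left(-14 \right)} = \left(-2 + 1 - 5\right) \left(-170\right) \left(27 - -252\right) = \left(-6\right) \left(-170\right) \left(27 + 252\right) = 1020 \cdot 279 = 284580$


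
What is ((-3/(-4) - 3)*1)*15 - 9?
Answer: -171/4 ≈ -42.750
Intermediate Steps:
((-3/(-4) - 3)*1)*15 - 9 = ((-3*(-1/4) - 3)*1)*15 - 9 = ((3/4 - 3)*1)*15 - 9 = -9/4*1*15 - 9 = -9/4*15 - 9 = -135/4 - 9 = -171/4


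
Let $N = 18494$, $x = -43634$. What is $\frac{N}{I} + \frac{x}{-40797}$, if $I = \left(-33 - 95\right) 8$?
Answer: $- \frac{354909251}{20888064} \approx -16.991$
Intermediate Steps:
$I = -1024$ ($I = \left(-128\right) 8 = -1024$)
$\frac{N}{I} + \frac{x}{-40797} = \frac{18494}{-1024} - \frac{43634}{-40797} = 18494 \left(- \frac{1}{1024}\right) - - \frac{43634}{40797} = - \frac{9247}{512} + \frac{43634}{40797} = - \frac{354909251}{20888064}$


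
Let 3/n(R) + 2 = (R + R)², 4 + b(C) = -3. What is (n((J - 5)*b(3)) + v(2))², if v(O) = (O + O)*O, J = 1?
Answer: 628755625/9821956 ≈ 64.015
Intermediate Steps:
b(C) = -7 (b(C) = -4 - 3 = -7)
n(R) = 3/(-2 + 4*R²) (n(R) = 3/(-2 + (R + R)²) = 3/(-2 + (2*R)²) = 3/(-2 + 4*R²))
v(O) = 2*O² (v(O) = (2*O)*O = 2*O²)
(n((J - 5)*b(3)) + v(2))² = (3/(2*(-1 + 2*((1 - 5)*(-7))²)) + 2*2²)² = (3/(2*(-1 + 2*(-4*(-7))²)) + 2*4)² = (3/(2*(-1 + 2*28²)) + 8)² = (3/(2*(-1 + 2*784)) + 8)² = (3/(2*(-1 + 1568)) + 8)² = ((3/2)/1567 + 8)² = ((3/2)*(1/1567) + 8)² = (3/3134 + 8)² = (25075/3134)² = 628755625/9821956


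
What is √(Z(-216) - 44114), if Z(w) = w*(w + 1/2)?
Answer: √2434 ≈ 49.336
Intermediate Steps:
Z(w) = w*(½ + w) (Z(w) = w*(w + 1*(½)) = w*(w + ½) = w*(½ + w))
√(Z(-216) - 44114) = √(-216*(½ - 216) - 44114) = √(-216*(-431/2) - 44114) = √(46548 - 44114) = √2434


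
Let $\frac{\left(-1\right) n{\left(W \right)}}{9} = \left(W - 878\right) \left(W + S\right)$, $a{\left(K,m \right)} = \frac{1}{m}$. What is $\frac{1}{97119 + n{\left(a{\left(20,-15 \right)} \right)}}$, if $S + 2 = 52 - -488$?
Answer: $\frac{25}{108704774} \approx 2.2998 \cdot 10^{-7}$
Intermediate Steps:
$S = 538$ ($S = -2 + \left(52 - -488\right) = -2 + \left(52 + 488\right) = -2 + 540 = 538$)
$n{\left(W \right)} = - 9 \left(-878 + W\right) \left(538 + W\right)$ ($n{\left(W \right)} = - 9 \left(W - 878\right) \left(W + 538\right) = - 9 \left(-878 + W\right) \left(538 + W\right)$)
$\frac{1}{97119 + n{\left(a{\left(20,-15 \right)} \right)}} = \frac{1}{97119 + \left(4251276 - 9 \left(\frac{1}{-15}\right)^{2} + \frac{3060}{-15}\right)} = \frac{1}{97119 + \left(4251276 - 9 \left(- \frac{1}{15}\right)^{2} + 3060 \left(- \frac{1}{15}\right)\right)} = \frac{1}{97119 - - \frac{106276799}{25}} = \frac{1}{97119 + \frac{106276799}{25}} = \frac{1}{\frac{108704774}{25}} = \frac{25}{108704774}$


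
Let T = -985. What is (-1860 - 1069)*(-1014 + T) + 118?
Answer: 5855189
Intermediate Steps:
(-1860 - 1069)*(-1014 + T) + 118 = (-1860 - 1069)*(-1014 - 985) + 118 = -2929*(-1999) + 118 = 5855071 + 118 = 5855189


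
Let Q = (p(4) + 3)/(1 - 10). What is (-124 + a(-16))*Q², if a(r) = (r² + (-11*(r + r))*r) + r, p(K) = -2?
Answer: -5516/81 ≈ -68.099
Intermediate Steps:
Q = -⅑ (Q = (-2 + 3)/(1 - 10) = 1/(-9) = 1*(-⅑) = -⅑ ≈ -0.11111)
a(r) = r - 21*r² (a(r) = (r² + (-22*r)*r) + r = (r² - 22*r²) + r = -21*r² + r = r - 21*r²)
(-124 + a(-16))*Q² = (-124 - 16*(1 - 21*(-16)))*(-⅑)² = (-124 - 16*(1 + 336))*(1/81) = (-124 - 16*337)*(1/81) = (-124 - 5392)*(1/81) = -5516*1/81 = -5516/81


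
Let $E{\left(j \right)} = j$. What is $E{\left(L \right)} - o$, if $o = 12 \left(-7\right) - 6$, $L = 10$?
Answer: $100$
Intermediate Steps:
$o = -90$ ($o = -84 - 6 = -90$)
$E{\left(L \right)} - o = 10 - -90 = 10 + 90 = 100$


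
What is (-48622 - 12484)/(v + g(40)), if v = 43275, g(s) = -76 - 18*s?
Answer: -61106/42479 ≈ -1.4385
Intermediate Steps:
g(s) = -76 - 18*s
(-48622 - 12484)/(v + g(40)) = (-48622 - 12484)/(43275 + (-76 - 18*40)) = -61106/(43275 + (-76 - 720)) = -61106/(43275 - 796) = -61106/42479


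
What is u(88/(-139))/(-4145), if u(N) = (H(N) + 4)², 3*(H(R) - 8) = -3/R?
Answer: -285605/6419776 ≈ -0.044488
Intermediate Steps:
H(R) = 8 - 1/R (H(R) = 8 + (-3/R)/3 = 8 - 1/R)
u(N) = (12 - 1/N)² (u(N) = ((8 - 1/N) + 4)² = (12 - 1/N)²)
u(88/(-139))/(-4145) = ((-1 + 12*(88/(-139)))²/(88/(-139))²)/(-4145) = ((-1 + 12*(88*(-1/139)))²/(88*(-1/139))²)*(-1/4145) = ((-1 + 12*(-88/139))²/(-88/139)²)*(-1/4145) = (19321*(-1 - 1056/139)²/7744)*(-1/4145) = (19321*(-1195/139)²/7744)*(-1/4145) = ((19321/7744)*(1428025/19321))*(-1/4145) = (1428025/7744)*(-1/4145) = -285605/6419776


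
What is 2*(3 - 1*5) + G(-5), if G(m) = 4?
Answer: 0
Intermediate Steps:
2*(3 - 1*5) + G(-5) = 2*(3 - 1*5) + 4 = 2*(3 - 5) + 4 = 2*(-2) + 4 = -4 + 4 = 0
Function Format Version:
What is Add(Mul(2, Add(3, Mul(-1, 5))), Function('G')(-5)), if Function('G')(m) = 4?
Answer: 0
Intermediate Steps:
Add(Mul(2, Add(3, Mul(-1, 5))), Function('G')(-5)) = Add(Mul(2, Add(3, Mul(-1, 5))), 4) = Add(Mul(2, Add(3, -5)), 4) = Add(Mul(2, -2), 4) = Add(-4, 4) = 0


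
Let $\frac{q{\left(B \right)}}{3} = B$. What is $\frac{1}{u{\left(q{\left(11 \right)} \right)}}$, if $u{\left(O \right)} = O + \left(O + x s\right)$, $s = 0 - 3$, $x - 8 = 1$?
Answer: $\frac{1}{39} \approx 0.025641$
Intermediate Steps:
$x = 9$ ($x = 8 + 1 = 9$)
$s = -3$ ($s = 0 - 3 = -3$)
$q{\left(B \right)} = 3 B$
$u{\left(O \right)} = -27 + 2 O$ ($u{\left(O \right)} = O + \left(O + 9 \left(-3\right)\right) = O + \left(O - 27\right) = O + \left(-27 + O\right) = -27 + 2 O$)
$\frac{1}{u{\left(q{\left(11 \right)} \right)}} = \frac{1}{-27 + 2 \cdot 3 \cdot 11} = \frac{1}{-27 + 2 \cdot 33} = \frac{1}{-27 + 66} = \frac{1}{39}$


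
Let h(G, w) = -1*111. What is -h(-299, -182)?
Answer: 111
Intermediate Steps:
h(G, w) = -111
-h(-299, -182) = -1*(-111) = 111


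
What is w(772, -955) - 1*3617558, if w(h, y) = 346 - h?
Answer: -3617984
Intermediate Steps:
w(772, -955) - 1*3617558 = (346 - 1*772) - 1*3617558 = (346 - 772) - 3617558 = -426 - 3617558 = -3617984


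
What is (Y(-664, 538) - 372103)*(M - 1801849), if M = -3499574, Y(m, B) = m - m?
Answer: 1972675402569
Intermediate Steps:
Y(m, B) = 0
(Y(-664, 538) - 372103)*(M - 1801849) = (0 - 372103)*(-3499574 - 1801849) = -372103*(-5301423) = 1972675402569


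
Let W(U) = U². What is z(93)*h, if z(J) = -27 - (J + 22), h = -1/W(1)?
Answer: 142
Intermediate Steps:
h = -1 (h = -1/(1²) = -1/1 = -1*1 = -1)
z(J) = -49 - J (z(J) = -27 - (22 + J) = -27 + (-22 - J) = -49 - J)
z(93)*h = (-49 - 1*93)*(-1) = (-49 - 93)*(-1) = -142*(-1) = 142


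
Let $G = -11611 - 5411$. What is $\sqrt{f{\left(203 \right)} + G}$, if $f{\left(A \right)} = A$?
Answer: $11 i \sqrt{139} \approx 129.69 i$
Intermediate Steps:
$G = -17022$ ($G = -11611 - 5411 = -17022$)
$\sqrt{f{\left(203 \right)} + G} = \sqrt{203 - 17022} = \sqrt{-16819} = 11 i \sqrt{139}$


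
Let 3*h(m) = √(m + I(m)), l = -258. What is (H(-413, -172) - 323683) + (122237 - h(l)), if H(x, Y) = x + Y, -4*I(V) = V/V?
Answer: -202031 - I*√1033/6 ≈ -2.0203e+5 - 5.3567*I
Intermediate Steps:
I(V) = -¼ (I(V) = -V/(4*V) = -¼*1 = -¼)
h(m) = √(-¼ + m)/3 (h(m) = √(m - ¼)/3 = √(-¼ + m)/3)
H(x, Y) = Y + x
(H(-413, -172) - 323683) + (122237 - h(l)) = ((-172 - 413) - 323683) + (122237 - √(-1 + 4*(-258))/6) = (-585 - 323683) + (122237 - √(-1 - 1032)/6) = -324268 + (122237 - √(-1033)/6) = -324268 + (122237 - I*√1033/6) = -202031 - I*√1033/6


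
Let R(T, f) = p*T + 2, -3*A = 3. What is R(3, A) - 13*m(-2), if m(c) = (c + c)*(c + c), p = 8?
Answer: -182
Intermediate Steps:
A = -1 (A = -⅓*3 = -1)
R(T, f) = 2 + 8*T (R(T, f) = 8*T + 2 = 2 + 8*T)
m(c) = 4*c² (m(c) = (2*c)*(2*c) = 4*c²)
R(3, A) - 13*m(-2) = (2 + 8*3) - 52*(-2)² = (2 + 24) - 52*4 = 26 - 13*16 = 26 - 208 = -182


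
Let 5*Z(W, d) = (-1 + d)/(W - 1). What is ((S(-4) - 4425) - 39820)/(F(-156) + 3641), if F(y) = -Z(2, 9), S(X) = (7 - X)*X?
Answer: -221445/18197 ≈ -12.169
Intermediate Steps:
S(X) = X*(7 - X)
Z(W, d) = (-1 + d)/(5*(-1 + W)) (Z(W, d) = ((-1 + d)/(W - 1))/5 = ((-1 + d)/(-1 + W))/5 = (-1 + d)/(5*(-1 + W)))
F(y) = -8/5 (F(y) = -(-1 + 9)/(5*(-1 + 2)) = -8/(5*1) = -8/5)
((S(-4) - 4425) - 39820)/(F(-156) + 3641) = ((-4*(7 - 1*(-4)) - 4425) - 39820)/(-8/5 + 3641) = ((-4*(7 + 4) - 4425) - 39820)/(18197/5) = ((-4*11 - 4425) - 39820)*(5/18197) = ((-44 - 4425) - 39820)*(5/18197) = (-4469 - 39820)*(5/18197) = -44289*5/18197 = -221445/18197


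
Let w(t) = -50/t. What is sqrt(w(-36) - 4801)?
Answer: I*sqrt(172786)/6 ≈ 69.279*I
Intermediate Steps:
sqrt(w(-36) - 4801) = sqrt(-50/(-36) - 4801) = sqrt(-50*(-1/36) - 4801) = sqrt(25/18 - 4801) = sqrt(-86393/18) = I*sqrt(172786)/6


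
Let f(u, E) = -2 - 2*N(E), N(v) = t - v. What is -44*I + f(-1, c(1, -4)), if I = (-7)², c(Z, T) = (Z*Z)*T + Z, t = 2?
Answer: -2168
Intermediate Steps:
c(Z, T) = Z + T*Z² (c(Z, T) = Z²*T + Z = T*Z² + Z = Z + T*Z²)
I = 49
N(v) = 2 - v
f(u, E) = -6 + 2*E (f(u, E) = -2 - 2*(2 - E) = -2 + (-4 + 2*E) = -6 + 2*E)
-44*I + f(-1, c(1, -4)) = -44*49 + (-6 + 2*(1*(1 - 4*1))) = -2156 + (-6 + 2*(1*(1 - 4))) = -2156 + (-6 + 2*(1*(-3))) = -2156 + (-6 + 2*(-3)) = -2156 + (-6 - 6) = -2156 - 12 = -2168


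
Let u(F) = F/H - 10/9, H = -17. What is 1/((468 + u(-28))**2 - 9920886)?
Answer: -23409/227099137778 ≈ -1.0308e-7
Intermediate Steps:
u(F) = -10/9 - F/17 (u(F) = F/(-17) - 10/9 = F*(-1/17) - 10*1/9 = -F/17 - 10/9 = -10/9 - F/17)
1/((468 + u(-28))**2 - 9920886) = 1/((468 + (-10/9 - 1/17*(-28)))**2 - 9920886) = 1/((468 + (-10/9 + 28/17))**2 - 9920886) = 1/((468 + 82/153)**2 - 9920886) = 1/((71686/153)**2 - 9920886) = 1/(5138882596/23409 - 9920886) = 1/(-227099137778/23409) = -23409/227099137778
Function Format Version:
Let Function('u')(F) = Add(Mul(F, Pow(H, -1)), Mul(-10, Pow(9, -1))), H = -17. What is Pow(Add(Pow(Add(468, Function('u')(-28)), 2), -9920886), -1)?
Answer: Rational(-23409, 227099137778) ≈ -1.0308e-7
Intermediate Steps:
Function('u')(F) = Add(Rational(-10, 9), Mul(Rational(-1, 17), F)) (Function('u')(F) = Add(Mul(F, Pow(-17, -1)), Mul(-10, Pow(9, -1))) = Add(Mul(F, Rational(-1, 17)), Mul(-10, Rational(1, 9))) = Add(Mul(Rational(-1, 17), F), Rational(-10, 9)) = Add(Rational(-10, 9), Mul(Rational(-1, 17), F)))
Pow(Add(Pow(Add(468, Function('u')(-28)), 2), -9920886), -1) = Pow(Add(Pow(Add(468, Add(Rational(-10, 9), Mul(Rational(-1, 17), -28))), 2), -9920886), -1) = Pow(Add(Pow(Add(468, Add(Rational(-10, 9), Rational(28, 17))), 2), -9920886), -1) = Pow(Add(Pow(Add(468, Rational(82, 153)), 2), -9920886), -1) = Pow(Add(Pow(Rational(71686, 153), 2), -9920886), -1) = Pow(Add(Rational(5138882596, 23409), -9920886), -1) = Pow(Rational(-227099137778, 23409), -1) = Rational(-23409, 227099137778)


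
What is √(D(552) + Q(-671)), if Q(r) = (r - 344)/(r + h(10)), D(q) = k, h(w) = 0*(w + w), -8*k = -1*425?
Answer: √393601890/2684 ≈ 7.3917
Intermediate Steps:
k = 425/8 (k = -(-1)*425/8 = -⅛*(-425) = 425/8 ≈ 53.125)
h(w) = 0 (h(w) = 0*(2*w) = 0)
D(q) = 425/8
Q(r) = (-344 + r)/r (Q(r) = (r - 344)/(r + 0) = (-344 + r)/r)
√(D(552) + Q(-671)) = √(425/8 + (-344 - 671)/(-671)) = √(425/8 - 1/671*(-1015)) = √(425/8 + 1015/671) = √(293295/5368) = √393601890/2684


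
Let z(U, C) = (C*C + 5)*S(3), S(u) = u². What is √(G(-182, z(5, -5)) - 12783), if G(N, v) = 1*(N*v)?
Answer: I*√61923 ≈ 248.84*I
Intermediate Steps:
z(U, C) = 45 + 9*C² (z(U, C) = (C*C + 5)*3² = (C² + 5)*9 = (5 + C²)*9 = 45 + 9*C²)
G(N, v) = N*v
√(G(-182, z(5, -5)) - 12783) = √(-182*(45 + 9*(-5)²) - 12783) = √(-182*(45 + 9*25) - 12783) = √(-182*(45 + 225) - 12783) = √(-182*270 - 12783) = √(-49140 - 12783) = √(-61923) = I*√61923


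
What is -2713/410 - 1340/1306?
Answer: -2046289/267730 ≈ -7.6431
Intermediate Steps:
-2713/410 - 1340/1306 = -2713*1/410 - 1340*1/1306 = -2713/410 - 670/653 = -2046289/267730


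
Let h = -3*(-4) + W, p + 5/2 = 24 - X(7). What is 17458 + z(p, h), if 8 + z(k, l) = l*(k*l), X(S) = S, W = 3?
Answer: 41425/2 ≈ 20713.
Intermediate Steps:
p = 29/2 (p = -5/2 + (24 - 1*7) = -5/2 + (24 - 7) = -5/2 + 17 = 29/2 ≈ 14.500)
h = 15 (h = -3*(-4) + 3 = 12 + 3 = 15)
z(k, l) = -8 + k*l**2 (z(k, l) = -8 + l*(k*l) = -8 + k*l**2)
17458 + z(p, h) = 17458 + (-8 + (29/2)*15**2) = 17458 + (-8 + (29/2)*225) = 17458 + (-8 + 6525/2) = 17458 + 6509/2 = 41425/2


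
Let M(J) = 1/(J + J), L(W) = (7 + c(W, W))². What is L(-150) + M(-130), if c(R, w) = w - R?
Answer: 12739/260 ≈ 48.996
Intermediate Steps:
L(W) = 49 (L(W) = (7 + (W - W))² = (7 + 0)² = 7² = 49)
M(J) = 1/(2*J)
L(-150) + M(-130) = 49 + (½)/(-130) = 49 + (½)*(-1/130) = 49 - 1/260 = 12739/260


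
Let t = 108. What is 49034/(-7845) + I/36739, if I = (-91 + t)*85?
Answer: -1790124101/288217455 ≈ -6.2110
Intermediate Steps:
I = 1445 (I = (-91 + 108)*85 = 17*85 = 1445)
49034/(-7845) + I/36739 = 49034/(-7845) + 1445/36739 = 49034*(-1/7845) + 1445*(1/36739) = -49034/7845 + 1445/36739 = -1790124101/288217455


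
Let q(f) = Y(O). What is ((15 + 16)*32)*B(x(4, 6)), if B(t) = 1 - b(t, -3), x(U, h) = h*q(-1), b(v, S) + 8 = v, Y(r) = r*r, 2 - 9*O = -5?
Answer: 143840/27 ≈ 5327.4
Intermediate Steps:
O = 7/9 (O = 2/9 - 1/9*(-5) = 2/9 + 5/9 = 7/9 ≈ 0.77778)
Y(r) = r**2
q(f) = 49/81 (q(f) = (7/9)**2 = 49/81)
b(v, S) = -8 + v
x(U, h) = 49*h/81 (x(U, h) = h*(49/81) = 49*h/81)
B(t) = 9 - t (B(t) = 1 - (-8 + t) = 1 + (8 - t) = 9 - t)
((15 + 16)*32)*B(x(4, 6)) = ((15 + 16)*32)*(9 - 49*6/81) = (31*32)*(9 - 1*98/27) = 992*(9 - 98/27) = 992*(145/27) = 143840/27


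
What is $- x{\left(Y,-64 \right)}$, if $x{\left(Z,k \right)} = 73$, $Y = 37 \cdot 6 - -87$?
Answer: $-73$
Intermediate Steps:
$Y = 309$ ($Y = 222 + 87 = 309$)
$- x{\left(Y,-64 \right)} = \left(-1\right) 73 = -73$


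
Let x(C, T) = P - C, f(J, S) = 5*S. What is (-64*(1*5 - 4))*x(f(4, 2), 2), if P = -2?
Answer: 768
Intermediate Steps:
x(C, T) = -2 - C
(-64*(1*5 - 4))*x(f(4, 2), 2) = (-64*(1*5 - 4))*(-2 - 5*2) = (-64*(5 - 4))*(-2 - 1*10) = (-64*1)*(-2 - 10) = -64*(-12) = 768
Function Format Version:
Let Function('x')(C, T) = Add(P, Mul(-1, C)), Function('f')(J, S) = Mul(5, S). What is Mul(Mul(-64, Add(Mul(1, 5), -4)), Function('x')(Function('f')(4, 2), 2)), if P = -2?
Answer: 768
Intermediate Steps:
Function('x')(C, T) = Add(-2, Mul(-1, C))
Mul(Mul(-64, Add(Mul(1, 5), -4)), Function('x')(Function('f')(4, 2), 2)) = Mul(Mul(-64, Add(Mul(1, 5), -4)), Add(-2, Mul(-1, Mul(5, 2)))) = Mul(Mul(-64, Add(5, -4)), Add(-2, Mul(-1, 10))) = Mul(Mul(-64, 1), Add(-2, -10)) = Mul(-64, -12) = 768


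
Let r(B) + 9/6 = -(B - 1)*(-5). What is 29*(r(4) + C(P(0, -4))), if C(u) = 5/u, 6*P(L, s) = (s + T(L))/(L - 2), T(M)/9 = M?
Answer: 1653/2 ≈ 826.50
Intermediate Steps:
T(M) = 9*M
P(L, s) = (s + 9*L)/(6*(-2 + L)) (P(L, s) = ((s + 9*L)/(L - 2))/6 = ((s + 9*L)/(-2 + L))/6 = (s + 9*L)/(6*(-2 + L)))
r(B) = -13/2 + 5*B (r(B) = -3/2 - (B - 1)*(-5) = -3/2 - (-1 + B)*(-5) = -3/2 - (5 - 5*B) = -3/2 + (-5 + 5*B) = -13/2 + 5*B)
29*(r(4) + C(P(0, -4))) = 29*((-13/2 + 5*4) + 5/(((-4 + 9*0)/(6*(-2 + 0))))) = 29*((-13/2 + 20) + 5/(((⅙)*(-4 + 0)/(-2)))) = 29*(27/2 + 5/(((⅙)*(-½)*(-4)))) = 29*(27/2 + 5/(⅓)) = 29*(27/2 + 5*3) = 29*(27/2 + 15) = 29*(57/2) = 1653/2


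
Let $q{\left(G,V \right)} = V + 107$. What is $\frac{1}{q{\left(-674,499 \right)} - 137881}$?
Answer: $- \frac{1}{137275} \approx -7.2846 \cdot 10^{-6}$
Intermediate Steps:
$q{\left(G,V \right)} = 107 + V$
$\frac{1}{q{\left(-674,499 \right)} - 137881} = \frac{1}{\left(107 + 499\right) - 137881} = \frac{1}{606 - 137881} = \frac{1}{-137275} = - \frac{1}{137275}$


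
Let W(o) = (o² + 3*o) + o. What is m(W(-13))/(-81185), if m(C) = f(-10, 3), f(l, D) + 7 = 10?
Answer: -3/81185 ≈ -3.6953e-5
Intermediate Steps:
f(l, D) = 3 (f(l, D) = -7 + 10 = 3)
W(o) = o² + 4*o
m(C) = 3
m(W(-13))/(-81185) = 3/(-81185) = 3*(-1/81185) = -3/81185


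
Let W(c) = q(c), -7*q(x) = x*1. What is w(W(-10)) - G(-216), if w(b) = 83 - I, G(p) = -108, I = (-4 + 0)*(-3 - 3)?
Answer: 167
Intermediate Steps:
q(x) = -x/7
I = 24 (I = -4*(-6) = 24)
W(c) = -c/7
w(b) = 59 (w(b) = 83 - 1*24 = 83 - 24 = 59)
w(W(-10)) - G(-216) = 59 - 1*(-108) = 59 + 108 = 167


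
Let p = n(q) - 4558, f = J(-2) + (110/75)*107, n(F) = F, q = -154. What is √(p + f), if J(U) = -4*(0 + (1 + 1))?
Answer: I*√1026690/15 ≈ 67.551*I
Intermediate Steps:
J(U) = -8 (J(U) = -4*(0 + 2) = -4*2 = -8)
f = 2234/15 (f = -8 + (110/75)*107 = -8 + (110*(1/75))*107 = -8 + (22/15)*107 = -8 + 2354/15 = 2234/15 ≈ 148.93)
p = -4712 (p = -154 - 4558 = -4712)
√(p + f) = √(-4712 + 2234/15) = √(-68446/15) = I*√1026690/15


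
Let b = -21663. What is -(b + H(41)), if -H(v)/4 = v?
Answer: 21827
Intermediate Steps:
H(v) = -4*v
-(b + H(41)) = -(-21663 - 4*41) = -(-21663 - 164) = -1*(-21827) = 21827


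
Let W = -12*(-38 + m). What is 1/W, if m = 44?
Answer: -1/72 ≈ -0.013889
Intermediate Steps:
W = -72 (W = -12*(-38 + 44) = -12*6 = -72)
1/W = 1/(-72) = -1/72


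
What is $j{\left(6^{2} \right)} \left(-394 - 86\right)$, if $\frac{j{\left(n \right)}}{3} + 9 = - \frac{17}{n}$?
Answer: $13640$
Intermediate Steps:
$j{\left(n \right)} = -27 - \frac{51}{n}$ ($j{\left(n \right)} = -27 + 3 \left(- \frac{17}{n}\right) = -27 - \frac{51}{n}$)
$j{\left(6^{2} \right)} \left(-394 - 86\right) = \left(-27 - \frac{51}{6^{2}}\right) \left(-394 - 86\right) = \left(-27 - \frac{51}{36}\right) \left(-480\right) = \left(-27 - \frac{17}{12}\right) \left(-480\right) = \left(- \frac{341}{12}\right) \left(-480\right) = 13640$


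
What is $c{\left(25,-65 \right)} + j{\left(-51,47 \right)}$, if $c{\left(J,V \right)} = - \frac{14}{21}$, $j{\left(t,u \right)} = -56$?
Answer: $- \frac{170}{3} \approx -56.667$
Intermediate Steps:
$c{\left(J,V \right)} = - \frac{2}{3}$ ($c{\left(J,V \right)} = \left(-14\right) \frac{1}{21} = - \frac{2}{3}$)
$c{\left(25,-65 \right)} + j{\left(-51,47 \right)} = - \frac{2}{3} - 56 = - \frac{170}{3}$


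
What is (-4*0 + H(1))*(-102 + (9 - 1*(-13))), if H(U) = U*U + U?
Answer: -160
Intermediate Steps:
H(U) = U + U² (H(U) = U² + U = U + U²)
(-4*0 + H(1))*(-102 + (9 - 1*(-13))) = (-4*0 + 1*(1 + 1))*(-102 + (9 - 1*(-13))) = (0 + 1*2)*(-102 + (9 + 13)) = (0 + 2)*(-102 + 22) = 2*(-80) = -160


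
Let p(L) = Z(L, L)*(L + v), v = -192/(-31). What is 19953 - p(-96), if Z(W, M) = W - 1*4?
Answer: 340143/31 ≈ 10972.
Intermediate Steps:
v = 192/31 (v = -192*(-1/31) = 192/31 ≈ 6.1936)
Z(W, M) = -4 + W (Z(W, M) = W - 4 = -4 + W)
p(L) = (-4 + L)*(192/31 + L) (p(L) = (-4 + L)*(L + 192/31) = (-4 + L)*(192/31 + L))
19953 - p(-96) = 19953 - (-4 - 96)*(192 + 31*(-96))/31 = 19953 - (-100)*(192 - 2976)/31 = 19953 - (-100)*(-2784)/31 = 19953 - 1*278400/31 = 19953 - 278400/31 = 340143/31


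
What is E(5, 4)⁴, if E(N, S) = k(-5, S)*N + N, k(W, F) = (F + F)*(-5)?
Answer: 1445900625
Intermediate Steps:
k(W, F) = -10*F (k(W, F) = (2*F)*(-5) = -10*F)
E(N, S) = N - 10*N*S (E(N, S) = (-10*S)*N + N = -10*N*S + N = N - 10*N*S)
E(5, 4)⁴ = (5*(1 - 10*4))⁴ = (5*(1 - 40))⁴ = (5*(-39))⁴ = (-195)⁴ = 1445900625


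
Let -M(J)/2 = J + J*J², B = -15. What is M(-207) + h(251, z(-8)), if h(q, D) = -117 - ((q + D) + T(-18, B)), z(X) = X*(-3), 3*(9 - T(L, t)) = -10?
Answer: 53218487/3 ≈ 1.7739e+7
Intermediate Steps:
T(L, t) = 37/3 (T(L, t) = 9 - ⅓*(-10) = 9 + 10/3 = 37/3)
z(X) = -3*X
M(J) = -2*J - 2*J³ (M(J) = -2*(J + J*J²) = -2*(J + J³) = -2*J - 2*J³)
h(q, D) = -388/3 - D - q (h(q, D) = -117 - ((q + D) + 37/3) = -117 - ((D + q) + 37/3) = -117 - (37/3 + D + q) = -117 + (-37/3 - D - q) = -388/3 - D - q)
M(-207) + h(251, z(-8)) = -2*(-207)*(1 + (-207)²) + (-388/3 - (-3)*(-8) - 1*251) = -2*(-207)*(1 + 42849) + (-388/3 - 1*24 - 251) = -2*(-207)*42850 + (-388/3 - 24 - 251) = 17739900 - 1213/3 = 53218487/3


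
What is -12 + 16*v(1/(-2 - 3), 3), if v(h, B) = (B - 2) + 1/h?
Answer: -76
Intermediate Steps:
v(h, B) = -2 + B + 1/h (v(h, B) = (-2 + B) + 1/h = -2 + B + 1/h)
-12 + 16*v(1/(-2 - 3), 3) = -12 + 16*(-2 + 3 + 1/(1/(-2 - 3))) = -12 + 16*(-2 + 3 + 1/(1/(-5))) = -12 + 16*(-2 + 3 + 1/(-⅕)) = -12 + 16*(-2 + 3 - 5) = -12 + 16*(-4) = -12 - 64 = -76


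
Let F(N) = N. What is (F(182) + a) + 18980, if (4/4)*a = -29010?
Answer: -9848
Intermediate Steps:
a = -29010
(F(182) + a) + 18980 = (182 - 29010) + 18980 = -28828 + 18980 = -9848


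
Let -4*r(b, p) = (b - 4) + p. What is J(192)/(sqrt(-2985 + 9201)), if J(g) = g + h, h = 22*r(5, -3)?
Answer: 29*sqrt(1554)/444 ≈ 2.5748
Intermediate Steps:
r(b, p) = 1 - b/4 - p/4 (r(b, p) = -((b - 4) + p)/4 = -((-4 + b) + p)/4 = -(-4 + b + p)/4 = 1 - b/4 - p/4)
h = 11 (h = 22*(1 - 1/4*5 - 1/4*(-3)) = 22*(1 - 5/4 + 3/4) = 22*(1/2) = 11)
J(g) = 11 + g (J(g) = g + 11 = 11 + g)
J(192)/(sqrt(-2985 + 9201)) = (11 + 192)/(sqrt(-2985 + 9201)) = 203/(sqrt(6216)) = 203/((2*sqrt(1554))) = 203*(sqrt(1554)/3108) = 29*sqrt(1554)/444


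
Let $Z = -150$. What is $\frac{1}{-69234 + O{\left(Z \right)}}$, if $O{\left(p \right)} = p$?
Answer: $- \frac{1}{69384} \approx -1.4413 \cdot 10^{-5}$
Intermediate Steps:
$\frac{1}{-69234 + O{\left(Z \right)}} = \frac{1}{-69234 - 150} = \frac{1}{-69384} = - \frac{1}{69384}$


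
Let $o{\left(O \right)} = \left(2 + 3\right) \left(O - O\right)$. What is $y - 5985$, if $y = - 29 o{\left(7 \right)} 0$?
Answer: $-5985$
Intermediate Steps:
$o{\left(O \right)} = 0$ ($o{\left(O \right)} = 5 \cdot 0 = 0$)
$y = 0$ ($y = \left(-29\right) 0 \cdot 0 = 0 \cdot 0 = 0$)
$y - 5985 = 0 - 5985 = -5985$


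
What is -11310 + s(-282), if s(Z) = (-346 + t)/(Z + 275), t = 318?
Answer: -11306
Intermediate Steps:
s(Z) = -28/(275 + Z) (s(Z) = (-346 + 318)/(Z + 275) = -28/(275 + Z))
-11310 + s(-282) = -11310 - 28/(275 - 282) = -11310 - 28/(-7) = -11310 - 28*(-⅐) = -11310 + 4 = -11306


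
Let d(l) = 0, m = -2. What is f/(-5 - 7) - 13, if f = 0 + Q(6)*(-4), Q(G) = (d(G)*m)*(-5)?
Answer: -13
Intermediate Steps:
Q(G) = 0 (Q(G) = (0*(-2))*(-5) = 0*(-5) = 0)
f = 0 (f = 0 + 0*(-4) = 0 + 0 = 0)
f/(-5 - 7) - 13 = 0/(-5 - 7) - 13 = 0/(-12) - 13 = -1/12*0 - 13 = 0 - 13 = -13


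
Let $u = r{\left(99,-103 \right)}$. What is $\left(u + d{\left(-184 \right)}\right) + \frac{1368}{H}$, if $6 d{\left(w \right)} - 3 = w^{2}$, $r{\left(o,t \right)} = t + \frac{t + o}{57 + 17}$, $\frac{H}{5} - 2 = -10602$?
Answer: $\frac{8148082663}{1470750} \approx 5540.1$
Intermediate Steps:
$H = -53000$ ($H = 10 + 5 \left(-10602\right) = 10 - 53010 = -53000$)
$r{\left(o,t \right)} = \frac{o}{74} + \frac{75 t}{74}$ ($r{\left(o,t \right)} = t + \frac{o + t}{74} = t + \left(o + t\right) \frac{1}{74} = t + \left(\frac{o}{74} + \frac{t}{74}\right) = \frac{o}{74} + \frac{75 t}{74}$)
$d{\left(w \right)} = \frac{1}{2} + \frac{w^{2}}{6}$
$u = - \frac{3813}{37}$ ($u = \frac{1}{74} \cdot 99 + \frac{75}{74} \left(-103\right) = \frac{99}{74} - \frac{7725}{74} = - \frac{3813}{37} \approx -103.05$)
$\left(u + d{\left(-184 \right)}\right) + \frac{1368}{H} = \left(- \frac{3813}{37} + \left(\frac{1}{2} + \frac{\left(-184\right)^{2}}{6}\right)\right) + \frac{1368}{-53000} = \left(- \frac{3813}{37} + \left(\frac{1}{2} + \frac{1}{6} \cdot 33856\right)\right) + 1368 \left(- \frac{1}{53000}\right) = \left(- \frac{3813}{37} + \left(\frac{1}{2} + \frac{16928}{3}\right)\right) - \frac{171}{6625} = \left(- \frac{3813}{37} + \frac{33859}{6}\right) - \frac{171}{6625} = \frac{1229905}{222} - \frac{171}{6625} = \frac{8148082663}{1470750}$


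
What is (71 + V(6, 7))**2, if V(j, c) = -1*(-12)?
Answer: 6889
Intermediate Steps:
V(j, c) = 12
(71 + V(6, 7))**2 = (71 + 12)**2 = 83**2 = 6889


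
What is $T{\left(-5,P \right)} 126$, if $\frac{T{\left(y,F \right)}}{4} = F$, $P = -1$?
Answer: $-504$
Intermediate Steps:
$T{\left(y,F \right)} = 4 F$
$T{\left(-5,P \right)} 126 = 4 \left(-1\right) 126 = \left(-4\right) 126 = -504$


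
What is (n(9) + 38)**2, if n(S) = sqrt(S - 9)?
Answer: 1444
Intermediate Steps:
n(S) = sqrt(-9 + S)
(n(9) + 38)**2 = (sqrt(-9 + 9) + 38)**2 = (sqrt(0) + 38)**2 = (0 + 38)**2 = 38**2 = 1444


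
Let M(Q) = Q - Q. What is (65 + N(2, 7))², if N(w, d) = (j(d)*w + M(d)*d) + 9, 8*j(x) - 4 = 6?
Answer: 23409/4 ≈ 5852.3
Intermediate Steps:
j(x) = 5/4 (j(x) = ½ + (⅛)*6 = ½ + ¾ = 5/4)
M(Q) = 0
N(w, d) = 9 + 5*w/4 (N(w, d) = (5*w/4 + 0*d) + 9 = (5*w/4 + 0) + 9 = 5*w/4 + 9 = 9 + 5*w/4)
(65 + N(2, 7))² = (65 + (9 + (5/4)*2))² = (65 + (9 + 5/2))² = (65 + 23/2)² = (153/2)² = 23409/4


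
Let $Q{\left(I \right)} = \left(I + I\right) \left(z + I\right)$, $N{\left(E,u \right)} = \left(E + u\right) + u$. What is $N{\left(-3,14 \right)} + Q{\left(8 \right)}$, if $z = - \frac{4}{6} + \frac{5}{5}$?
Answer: $\frac{475}{3} \approx 158.33$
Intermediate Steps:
$z = \frac{1}{3}$ ($z = \left(-4\right) \frac{1}{6} + 5 \cdot \frac{1}{5} = - \frac{2}{3} + 1 = \frac{1}{3} \approx 0.33333$)
$N{\left(E,u \right)} = E + 2 u$
$Q{\left(I \right)} = 2 I \left(\frac{1}{3} + I\right)$ ($Q{\left(I \right)} = \left(I + I\right) \left(\frac{1}{3} + I\right) = 2 I \left(\frac{1}{3} + I\right)$)
$N{\left(-3,14 \right)} + Q{\left(8 \right)} = \left(-3 + 2 \cdot 14\right) + \frac{2}{3} \cdot 8 \left(1 + 3 \cdot 8\right) = \left(-3 + 28\right) + \frac{2}{3} \cdot 8 \left(1 + 24\right) = 25 + \frac{2}{3} \cdot 8 \cdot 25 = 25 + \frac{400}{3} = \frac{475}{3}$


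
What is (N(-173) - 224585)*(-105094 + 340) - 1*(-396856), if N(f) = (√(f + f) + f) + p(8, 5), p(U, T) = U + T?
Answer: 23543334586 - 104754*I*√346 ≈ 2.3543e+10 - 1.9485e+6*I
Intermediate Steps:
p(U, T) = T + U
N(f) = 13 + f + √2*√f (N(f) = (√(f + f) + f) + (5 + 8) = (√(2*f) + f) + 13 = (√2*√f + f) + 13 = (f + √2*√f) + 13 = 13 + f + √2*√f)
(N(-173) - 224585)*(-105094 + 340) - 1*(-396856) = ((13 - 173 + √2*√(-173)) - 224585)*(-105094 + 340) - 1*(-396856) = ((13 - 173 + √2*(I*√173)) - 224585)*(-104754) + 396856 = ((13 - 173 + I*√346) - 224585)*(-104754) + 396856 = ((-160 + I*√346) - 224585)*(-104754) + 396856 = (-224745 + I*√346)*(-104754) + 396856 = (23542937730 - 104754*I*√346) + 396856 = 23543334586 - 104754*I*√346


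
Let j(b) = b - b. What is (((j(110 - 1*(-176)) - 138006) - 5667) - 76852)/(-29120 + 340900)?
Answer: -44105/62356 ≈ -0.70731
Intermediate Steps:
j(b) = 0
(((j(110 - 1*(-176)) - 138006) - 5667) - 76852)/(-29120 + 340900) = (((0 - 138006) - 5667) - 76852)/(-29120 + 340900) = ((-138006 - 5667) - 76852)/311780 = (-143673 - 76852)*(1/311780) = -220525*1/311780 = -44105/62356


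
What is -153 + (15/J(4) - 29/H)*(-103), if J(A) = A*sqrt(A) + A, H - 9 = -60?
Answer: -69425/204 ≈ -340.32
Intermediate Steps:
H = -51 (H = 9 - 60 = -51)
J(A) = A + A**(3/2) (J(A) = A**(3/2) + A = A + A**(3/2))
-153 + (15/J(4) - 29/H)*(-103) = -153 + (15/(4 + 4**(3/2)) - 29/(-51))*(-103) = -153 + (15/(4 + 8) - 29*(-1/51))*(-103) = -153 + (15/12 + 29/51)*(-103) = -153 + (15*(1/12) + 29/51)*(-103) = -153 + (5/4 + 29/51)*(-103) = -153 + (371/204)*(-103) = -153 - 38213/204 = -69425/204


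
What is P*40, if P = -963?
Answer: -38520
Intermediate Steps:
P*40 = -963*40 = -38520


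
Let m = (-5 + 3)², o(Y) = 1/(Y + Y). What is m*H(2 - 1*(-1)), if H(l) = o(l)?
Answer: ⅔ ≈ 0.66667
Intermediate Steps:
o(Y) = 1/(2*Y)
H(l) = 1/(2*l)
m = 4 (m = (-2)² = 4)
m*H(2 - 1*(-1)) = 4*(1/(2*(2 - 1*(-1)))) = 4*(1/(2*(2 + 1))) = 4*((½)/3) = 4*((½)*(⅓)) = 4*(⅙) = ⅔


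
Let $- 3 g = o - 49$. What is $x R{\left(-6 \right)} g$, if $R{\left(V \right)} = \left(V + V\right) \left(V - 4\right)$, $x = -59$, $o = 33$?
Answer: $-37760$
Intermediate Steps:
$R{\left(V \right)} = 2 V \left(-4 + V\right)$
$g = \frac{16}{3}$ ($g = - \frac{33 - 49}{3} = \left(- \frac{1}{3}\right) \left(-16\right) = \frac{16}{3} \approx 5.3333$)
$x R{\left(-6 \right)} g = - 59 \cdot 2 \left(-6\right) \left(-4 - 6\right) \frac{16}{3} = - 59 \cdot 2 \left(-6\right) \left(-10\right) \frac{16}{3} = \left(-59\right) 120 \cdot \frac{16}{3} = \left(-7080\right) \frac{16}{3} = -37760$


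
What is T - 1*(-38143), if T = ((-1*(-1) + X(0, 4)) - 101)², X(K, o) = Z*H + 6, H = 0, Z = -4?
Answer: 46979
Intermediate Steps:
X(K, o) = 6 (X(K, o) = -4*0 + 6 = 0 + 6 = 6)
T = 8836 (T = ((-1*(-1) + 6) - 101)² = ((1 + 6) - 101)² = (7 - 101)² = (-94)² = 8836)
T - 1*(-38143) = 8836 - 1*(-38143) = 8836 + 38143 = 46979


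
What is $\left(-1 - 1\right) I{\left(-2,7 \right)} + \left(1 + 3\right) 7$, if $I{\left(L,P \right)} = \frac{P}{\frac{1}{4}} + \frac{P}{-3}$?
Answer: $- \frac{70}{3} \approx -23.333$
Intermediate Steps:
$I{\left(L,P \right)} = \frac{11 P}{3}$ ($I{\left(L,P \right)} = P \frac{1}{\frac{1}{4}} + P \left(- \frac{1}{3}\right) = P 4 - \frac{P}{3} = 4 P - \frac{P}{3} = \frac{11 P}{3}$)
$\left(-1 - 1\right) I{\left(-2,7 \right)} + \left(1 + 3\right) 7 = \left(-1 - 1\right) \frac{11}{3} \cdot 7 + \left(1 + 3\right) 7 = \left(-1 - 1\right) \frac{77}{3} + 4 \cdot 7 = \left(-2\right) \frac{77}{3} + 28 = - \frac{154}{3} + 28 = - \frac{70}{3}$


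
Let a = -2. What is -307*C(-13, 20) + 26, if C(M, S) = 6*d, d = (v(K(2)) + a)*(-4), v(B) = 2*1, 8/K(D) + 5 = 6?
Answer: 26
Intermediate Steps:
K(D) = 8 (K(D) = 8/(-5 + 6) = 8/1 = 8*1 = 8)
v(B) = 2
d = 0 (d = (2 - 2)*(-4) = 0*(-4) = 0)
C(M, S) = 0 (C(M, S) = 6*0 = 0)
-307*C(-13, 20) + 26 = -307*0 + 26 = 0 + 26 = 26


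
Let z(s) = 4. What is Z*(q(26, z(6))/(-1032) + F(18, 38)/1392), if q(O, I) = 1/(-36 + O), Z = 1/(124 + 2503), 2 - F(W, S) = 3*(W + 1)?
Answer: -983/65517380 ≈ -1.5004e-5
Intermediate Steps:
F(W, S) = -1 - 3*W (F(W, S) = 2 - 3*(W + 1) = 2 - 3*(1 + W) = 2 - (3 + 3*W) = 2 + (-3 - 3*W) = -1 - 3*W)
Z = 1/2627 ≈ 0.00038066
Z*(q(26, z(6))/(-1032) + F(18, 38)/1392) = (1/((-36 + 26)*(-1032)) + (-1 - 3*18)/1392)/2627 = (-1/1032/(-10) + (-1 - 54)*(1/1392))/2627 = (-⅒*(-1/1032) - 55*1/1392)/2627 = (1/10320 - 55/1392)/2627 = (1/2627)*(-983/24940) = -983/65517380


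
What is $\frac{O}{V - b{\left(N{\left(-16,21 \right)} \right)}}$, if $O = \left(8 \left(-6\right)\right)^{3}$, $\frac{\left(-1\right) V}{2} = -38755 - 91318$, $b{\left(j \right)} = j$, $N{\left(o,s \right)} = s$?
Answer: $- \frac{110592}{260125} \approx -0.42515$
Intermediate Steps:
$V = 260146$ ($V = - 2 \left(-38755 - 91318\right) = \left(-2\right) \left(-130073\right) = 260146$)
$O = -110592$ ($O = \left(-48\right)^{3} = -110592$)
$\frac{O}{V - b{\left(N{\left(-16,21 \right)} \right)}} = - \frac{110592}{260146 - 21} = - \frac{110592}{260125}$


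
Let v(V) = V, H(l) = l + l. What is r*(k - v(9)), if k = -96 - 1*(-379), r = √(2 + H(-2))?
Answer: 274*I*√2 ≈ 387.49*I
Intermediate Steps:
H(l) = 2*l
r = I*√2 (r = √(2 + 2*(-2)) = √(2 - 4) = √(-2) = I*√2 ≈ 1.4142*I)
k = 283 (k = -96 + 379 = 283)
r*(k - v(9)) = (I*√2)*(283 - 1*9) = (I*√2)*(283 - 9) = (I*√2)*274 = 274*I*√2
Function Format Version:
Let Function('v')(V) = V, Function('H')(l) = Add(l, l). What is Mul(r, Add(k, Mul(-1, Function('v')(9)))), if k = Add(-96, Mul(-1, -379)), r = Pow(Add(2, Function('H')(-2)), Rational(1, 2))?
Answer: Mul(274, I, Pow(2, Rational(1, 2))) ≈ Mul(387.49, I)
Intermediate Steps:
Function('H')(l) = Mul(2, l)
r = Mul(I, Pow(2, Rational(1, 2))) (r = Pow(Add(2, Mul(2, -2)), Rational(1, 2)) = Pow(Add(2, -4), Rational(1, 2)) = Pow(-2, Rational(1, 2)) = Mul(I, Pow(2, Rational(1, 2))) ≈ Mul(1.4142, I))
k = 283 (k = Add(-96, 379) = 283)
Mul(r, Add(k, Mul(-1, Function('v')(9)))) = Mul(Mul(I, Pow(2, Rational(1, 2))), Add(283, Mul(-1, 9))) = Mul(Mul(I, Pow(2, Rational(1, 2))), Add(283, -9)) = Mul(Mul(I, Pow(2, Rational(1, 2))), 274) = Mul(274, I, Pow(2, Rational(1, 2)))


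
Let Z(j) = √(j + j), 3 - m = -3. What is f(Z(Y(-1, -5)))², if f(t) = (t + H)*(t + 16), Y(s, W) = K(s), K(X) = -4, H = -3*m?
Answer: 87584 + 2368*I*√2 ≈ 87584.0 + 3348.9*I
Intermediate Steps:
m = 6 (m = 3 - 1*(-3) = 3 + 3 = 6)
H = -18 (H = -3*6 = -18)
Y(s, W) = -4
Z(j) = √2*√j (Z(j) = √(2*j) = √2*√j)
f(t) = (-18 + t)*(16 + t) (f(t) = (t - 18)*(t + 16) = (-18 + t)*(16 + t))
f(Z(Y(-1, -5)))² = (-288 + (√2*√(-4))² - 2*√2*√(-4))² = (-288 + (√2*(2*I))² - 2*√2*2*I)² = (-288 + (2*I*√2)² - 4*I*√2)² = (-288 - 8 - 4*I*√2)² = (-296 - 4*I*√2)²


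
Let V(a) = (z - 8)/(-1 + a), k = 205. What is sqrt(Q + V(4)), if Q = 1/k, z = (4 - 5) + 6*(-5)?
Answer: 6*I*sqrt(15170)/205 ≈ 3.6049*I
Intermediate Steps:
z = -31 (z = -1 - 30 = -31)
Q = 1/205 ≈ 0.0048781
V(a) = -39/(-1 + a) (V(a) = (-31 - 8)/(-1 + a) = -39/(-1 + a))
sqrt(Q + V(4)) = sqrt(1/205 - 39/(-1 + 4)) = sqrt(1/205 - 39/3) = sqrt(1/205 - 39*1/3) = sqrt(1/205 - 13) = sqrt(-2664/205) = 6*I*sqrt(15170)/205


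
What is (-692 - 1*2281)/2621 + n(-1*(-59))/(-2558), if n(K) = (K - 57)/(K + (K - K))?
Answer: -224348174/197783281 ≈ -1.1343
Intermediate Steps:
n(K) = (-57 + K)/K (n(K) = (-57 + K)/(K + 0) = (-57 + K)/K)
(-692 - 1*2281)/2621 + n(-1*(-59))/(-2558) = (-692 - 1*2281)/2621 + ((-57 - 1*(-59))/((-1*(-59))))/(-2558) = (-692 - 2281)*(1/2621) + ((-57 + 59)/59)*(-1/2558) = -2973*1/2621 + ((1/59)*2)*(-1/2558) = -2973/2621 + (2/59)*(-1/2558) = -2973/2621 - 1/75461 = -224348174/197783281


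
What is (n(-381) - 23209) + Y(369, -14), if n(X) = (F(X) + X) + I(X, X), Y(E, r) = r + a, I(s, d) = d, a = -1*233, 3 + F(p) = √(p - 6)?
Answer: -24221 + 3*I*√43 ≈ -24221.0 + 19.672*I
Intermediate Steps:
F(p) = -3 + √(-6 + p) (F(p) = -3 + √(p - 6) = -3 + √(-6 + p))
a = -233
Y(E, r) = -233 + r (Y(E, r) = r - 233 = -233 + r)
n(X) = -3 + √(-6 + X) + 2*X (n(X) = ((-3 + √(-6 + X)) + X) + X = (-3 + X + √(-6 + X)) + X = -3 + √(-6 + X) + 2*X)
(n(-381) - 23209) + Y(369, -14) = ((-3 + √(-6 - 381) + 2*(-381)) - 23209) + (-233 - 14) = ((-3 + √(-387) - 762) - 23209) - 247 = ((-3 + 3*I*√43 - 762) - 23209) - 247 = ((-765 + 3*I*√43) - 23209) - 247 = (-23974 + 3*I*√43) - 247 = -24221 + 3*I*√43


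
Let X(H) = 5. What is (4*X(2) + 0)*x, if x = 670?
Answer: 13400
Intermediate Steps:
(4*X(2) + 0)*x = (4*5 + 0)*670 = (20 + 0)*670 = 20*670 = 13400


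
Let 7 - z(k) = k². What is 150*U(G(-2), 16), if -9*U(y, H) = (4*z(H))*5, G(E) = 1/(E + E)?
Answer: 83000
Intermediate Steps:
z(k) = 7 - k²
G(E) = 1/(2*E)
U(y, H) = -140/9 + 20*H²/9 (U(y, H) = -4*(7 - H²)*5/9 = -(28 - 4*H²)*5/9 = -(140 - 20*H²)/9 = -140/9 + 20*H²/9)
150*U(G(-2), 16) = 150*(-140/9 + (20/9)*16²) = 150*(-140/9 + (20/9)*256) = 150*(-140/9 + 5120/9) = 150*(1660/3) = 83000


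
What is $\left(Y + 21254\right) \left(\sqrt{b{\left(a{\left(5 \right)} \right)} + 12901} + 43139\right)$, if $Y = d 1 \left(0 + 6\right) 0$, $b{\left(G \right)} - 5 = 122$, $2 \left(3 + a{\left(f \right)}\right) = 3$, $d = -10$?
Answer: $916876306 + 42508 \sqrt{3257} \approx 9.193 \cdot 10^{8}$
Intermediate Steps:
$a{\left(f \right)} = - \frac{3}{2}$ ($a{\left(f \right)} = -3 + \frac{1}{2} \cdot 3 = -3 + \frac{3}{2} = - \frac{3}{2}$)
$b{\left(G \right)} = 127$ ($b{\left(G \right)} = 5 + 122 = 127$)
$Y = 0$ ($Y = \left(-10\right) 1 \left(0 + 6\right) 0 = - 10 \cdot 6 \cdot 0 = \left(-10\right) 0 = 0$)
$\left(Y + 21254\right) \left(\sqrt{b{\left(a{\left(5 \right)} \right)} + 12901} + 43139\right) = \left(0 + 21254\right) \left(\sqrt{127 + 12901} + 43139\right) = 21254 \left(\sqrt{13028} + 43139\right) = 21254 \left(2 \sqrt{3257} + 43139\right) = 21254 \left(43139 + 2 \sqrt{3257}\right) = 916876306 + 42508 \sqrt{3257}$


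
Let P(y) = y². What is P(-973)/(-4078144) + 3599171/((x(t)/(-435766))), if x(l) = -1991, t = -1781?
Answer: 913735166061766935/1159940672 ≈ 7.8774e+8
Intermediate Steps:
P(-973)/(-4078144) + 3599171/((x(t)/(-435766))) = (-973)²/(-4078144) + 3599171/((-1991/(-435766))) = 946729*(-1/4078144) + 3599171/((-1991*(-1/435766))) = -135247/582592 + 3599171/(1991/435766) = -135247/582592 + 3599171*(435766/1991) = -135247/582592 + 1568396349986/1991 = 913735166061766935/1159940672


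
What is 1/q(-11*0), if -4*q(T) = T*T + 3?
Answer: -4/3 ≈ -1.3333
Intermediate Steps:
q(T) = -3/4 - T**2/4 (q(T) = -(T*T + 3)/4 = -(T**2 + 3)/4 = -(3 + T**2)/4 = -3/4 - T**2/4)
1/q(-11*0) = 1/(-3/4 - (-11*0)**2/4) = 1/(-3/4 - 1/4*0**2) = 1/(-3/4 - 1/4*0) = 1/(-3/4 + 0) = 1/(-3/4) = -4/3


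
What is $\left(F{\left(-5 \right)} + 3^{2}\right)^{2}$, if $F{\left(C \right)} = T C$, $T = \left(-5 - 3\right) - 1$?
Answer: $2916$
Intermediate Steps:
$T = -9$ ($T = -8 - 1 = -9$)
$F{\left(C \right)} = - 9 C$
$\left(F{\left(-5 \right)} + 3^{2}\right)^{2} = \left(\left(-9\right) \left(-5\right) + 3^{2}\right)^{2} = \left(45 + 9\right)^{2} = 54^{2} = 2916$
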